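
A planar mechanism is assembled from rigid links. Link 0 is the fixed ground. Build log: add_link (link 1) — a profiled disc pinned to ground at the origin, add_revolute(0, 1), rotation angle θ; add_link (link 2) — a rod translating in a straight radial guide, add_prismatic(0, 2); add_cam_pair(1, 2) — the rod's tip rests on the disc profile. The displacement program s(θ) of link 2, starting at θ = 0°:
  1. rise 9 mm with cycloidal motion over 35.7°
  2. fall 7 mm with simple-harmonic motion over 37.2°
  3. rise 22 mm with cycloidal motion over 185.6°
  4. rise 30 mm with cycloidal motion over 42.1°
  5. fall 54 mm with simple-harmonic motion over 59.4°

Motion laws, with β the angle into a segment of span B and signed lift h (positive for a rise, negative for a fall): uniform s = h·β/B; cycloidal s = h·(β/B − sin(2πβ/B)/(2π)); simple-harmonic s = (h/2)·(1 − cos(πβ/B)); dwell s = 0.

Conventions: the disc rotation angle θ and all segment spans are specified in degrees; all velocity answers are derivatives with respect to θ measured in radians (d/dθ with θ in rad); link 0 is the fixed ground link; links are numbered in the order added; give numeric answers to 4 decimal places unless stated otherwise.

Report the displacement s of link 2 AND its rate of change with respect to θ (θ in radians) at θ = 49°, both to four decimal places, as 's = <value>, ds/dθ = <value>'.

seg 1 [0°–35.7°] cycloidal, h=9: full span → s += 9 → s = 9.0000
seg 2 [35.7°–72.9°] simple-harmonic, h=-7: θ=49° here. β=13.3, B=37.2. -7/2·(1 − cos(π·0.3575)) = -1.9852 → s = 7.0148
velocity in seg [35.7°–72.9°] (simple-harmonic), θ in radians: β = 13.3° = 0.2321 rad, B = 37.2° = 0.6493 rad; ds/dθ = (πh/(2B)) sin(πβ/B) = (π·(-7)/(2·0.6493)) sin(π·0.3575) = -15.267198 mm/rad

s = 7.0148, ds/dθ = -15.2672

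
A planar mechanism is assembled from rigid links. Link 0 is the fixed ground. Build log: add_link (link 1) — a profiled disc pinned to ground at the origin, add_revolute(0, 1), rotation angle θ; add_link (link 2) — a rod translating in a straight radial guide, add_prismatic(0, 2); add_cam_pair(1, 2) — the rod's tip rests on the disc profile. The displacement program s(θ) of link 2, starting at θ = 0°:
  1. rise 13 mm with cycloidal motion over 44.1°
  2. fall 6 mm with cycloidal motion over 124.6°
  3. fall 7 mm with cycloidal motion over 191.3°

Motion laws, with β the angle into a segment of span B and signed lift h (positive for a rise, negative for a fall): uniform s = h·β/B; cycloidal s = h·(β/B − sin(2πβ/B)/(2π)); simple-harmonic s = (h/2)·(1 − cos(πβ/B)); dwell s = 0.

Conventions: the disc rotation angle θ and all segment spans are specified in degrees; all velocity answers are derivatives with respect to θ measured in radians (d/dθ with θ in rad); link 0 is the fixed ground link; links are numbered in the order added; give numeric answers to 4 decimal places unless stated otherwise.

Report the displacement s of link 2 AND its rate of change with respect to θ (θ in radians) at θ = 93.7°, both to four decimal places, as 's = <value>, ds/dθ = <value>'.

seg 1 [0°–44.1°] cycloidal, h=13: full span → s += 13 → s = 13.0000
seg 2 [44.1°–168.7°] cycloidal, h=-6: θ=93.7° here. β=49.6, B=124.6. -6·(0.3981 − sin(2π·0.3981)/(2π)) = -1.8178 → s = 11.1822
velocity in seg [44.1°–168.7°] (cycloidal), θ in radians: β = 49.6° = 0.8657 rad, B = 124.6° = 2.1747 rad; ds/dθ = (h/B)(1 − cos(2πβ/B)) = ((-6)/2.1747)(1 − cos(2π·0.3981)) = -4.971336 mm/rad

s = 11.1822, ds/dθ = -4.9713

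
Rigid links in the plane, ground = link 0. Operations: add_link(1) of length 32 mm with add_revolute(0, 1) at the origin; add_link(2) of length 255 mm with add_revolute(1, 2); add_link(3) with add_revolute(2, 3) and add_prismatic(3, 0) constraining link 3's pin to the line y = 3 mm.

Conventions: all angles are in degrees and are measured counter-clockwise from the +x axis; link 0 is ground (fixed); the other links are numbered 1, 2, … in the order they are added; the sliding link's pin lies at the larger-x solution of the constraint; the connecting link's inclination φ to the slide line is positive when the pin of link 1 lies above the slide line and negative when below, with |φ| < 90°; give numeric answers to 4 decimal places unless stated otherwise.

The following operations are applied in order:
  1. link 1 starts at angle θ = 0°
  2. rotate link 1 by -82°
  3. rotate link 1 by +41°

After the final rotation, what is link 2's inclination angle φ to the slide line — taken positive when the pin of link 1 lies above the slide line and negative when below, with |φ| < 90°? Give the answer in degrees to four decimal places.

geometry: r = 32 mm, L = 255 mm, e = 3 mm; θ starts at 0°
rotate link 1 by -82°: θ ← 0° -82° = -82°
rotate link 1 by +41°: θ ← -82° +41° = -41°
h = r sin θ − e = -20.993889 − 3 = -23.993889
sin φ = h / L = -23.993889 / 255 = -0.09409368
φ = arcsin(-0.09409368) = -5.399158°

-5.3992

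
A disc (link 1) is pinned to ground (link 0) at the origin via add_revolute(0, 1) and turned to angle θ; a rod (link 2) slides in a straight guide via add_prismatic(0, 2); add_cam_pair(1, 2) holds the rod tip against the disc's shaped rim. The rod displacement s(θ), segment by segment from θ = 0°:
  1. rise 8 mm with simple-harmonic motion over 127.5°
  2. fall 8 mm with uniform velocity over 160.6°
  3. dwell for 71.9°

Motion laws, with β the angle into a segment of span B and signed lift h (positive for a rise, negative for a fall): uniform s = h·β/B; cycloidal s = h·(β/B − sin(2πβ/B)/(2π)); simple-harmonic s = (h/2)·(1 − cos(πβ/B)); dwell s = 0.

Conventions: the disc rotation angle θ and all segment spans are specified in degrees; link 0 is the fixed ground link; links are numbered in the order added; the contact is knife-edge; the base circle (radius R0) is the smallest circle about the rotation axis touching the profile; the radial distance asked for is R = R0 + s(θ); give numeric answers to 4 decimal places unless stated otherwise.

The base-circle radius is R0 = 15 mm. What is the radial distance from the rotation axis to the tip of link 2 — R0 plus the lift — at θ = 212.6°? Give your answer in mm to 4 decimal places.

segment 1 (0° to 127.5°, simple-harmonic, h = 8) is passed completely: s = 0.0000 + (8) = 8.0000
θ = 212.6° falls in segment 2 (127.5° to 288.1°, uniform, h = -8): β = 212.6 − 127.5 = 85.1°, B = 160.6°; Δs = -8·85.1/160.6 = -4.2391; s = 8.0000 − 4.2391 = 3.7609
R = R0 + s = 15 + 3.7609 = 18.7609

18.7609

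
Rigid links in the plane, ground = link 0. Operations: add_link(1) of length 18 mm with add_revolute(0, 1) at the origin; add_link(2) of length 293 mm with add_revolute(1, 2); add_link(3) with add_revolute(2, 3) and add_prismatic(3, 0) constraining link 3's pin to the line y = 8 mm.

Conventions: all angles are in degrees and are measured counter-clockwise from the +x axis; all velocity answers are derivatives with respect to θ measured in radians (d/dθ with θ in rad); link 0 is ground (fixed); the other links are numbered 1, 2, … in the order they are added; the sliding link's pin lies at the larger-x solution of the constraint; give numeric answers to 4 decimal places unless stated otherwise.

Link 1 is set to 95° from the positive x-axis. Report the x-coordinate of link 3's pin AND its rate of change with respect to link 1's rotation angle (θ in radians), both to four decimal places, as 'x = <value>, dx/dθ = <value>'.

geometry: r = 18 mm, L = 293 mm, e = 8 mm
crank pin P = (r cos θ, r sin θ) = (-1.568803, 17.931505)
h = r sin θ − e = 17.931505 − 8 = 9.931505
x = r cos θ + √(L² − h²) = -1.568803 + 292.831633 = 291.262830
dx/dθ = −r sin θ − h·r cos θ/√(L² − h²) (θ in radians; h = 9.931505) = -17.878298

x = 291.2628, dx/dθ = -17.8783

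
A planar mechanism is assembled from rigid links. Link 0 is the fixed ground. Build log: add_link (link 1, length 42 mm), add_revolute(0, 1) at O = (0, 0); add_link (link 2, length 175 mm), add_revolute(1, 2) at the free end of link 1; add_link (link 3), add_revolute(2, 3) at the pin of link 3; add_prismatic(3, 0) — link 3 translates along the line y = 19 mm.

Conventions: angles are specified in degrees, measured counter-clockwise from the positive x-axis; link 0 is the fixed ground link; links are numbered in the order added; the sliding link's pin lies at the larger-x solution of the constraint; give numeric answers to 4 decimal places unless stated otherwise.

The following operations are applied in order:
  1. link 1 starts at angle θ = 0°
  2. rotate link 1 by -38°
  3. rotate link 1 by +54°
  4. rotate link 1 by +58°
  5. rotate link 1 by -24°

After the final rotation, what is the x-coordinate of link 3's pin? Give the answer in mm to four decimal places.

geometry: r = 42 mm, L = 175 mm, e = 19 mm; θ starts at 0°
rotate link 1 by -38°: θ ← 0° -38° = -38°
rotate link 1 by +54°: θ ← -38° +54° = 16°
rotate link 1 by +58°: θ ← 16° +58° = 74°
rotate link 1 by -24°: θ ← 74° -24° = 50°
crank pin P = (r cos θ, r sin θ) = (26.997080, 32.173867)
h = r sin θ − e = 32.173867 − 19 = 13.173867
x = r cos θ + √(L² − h²) = 26.997080 + 174.503436 = 201.500516

201.5005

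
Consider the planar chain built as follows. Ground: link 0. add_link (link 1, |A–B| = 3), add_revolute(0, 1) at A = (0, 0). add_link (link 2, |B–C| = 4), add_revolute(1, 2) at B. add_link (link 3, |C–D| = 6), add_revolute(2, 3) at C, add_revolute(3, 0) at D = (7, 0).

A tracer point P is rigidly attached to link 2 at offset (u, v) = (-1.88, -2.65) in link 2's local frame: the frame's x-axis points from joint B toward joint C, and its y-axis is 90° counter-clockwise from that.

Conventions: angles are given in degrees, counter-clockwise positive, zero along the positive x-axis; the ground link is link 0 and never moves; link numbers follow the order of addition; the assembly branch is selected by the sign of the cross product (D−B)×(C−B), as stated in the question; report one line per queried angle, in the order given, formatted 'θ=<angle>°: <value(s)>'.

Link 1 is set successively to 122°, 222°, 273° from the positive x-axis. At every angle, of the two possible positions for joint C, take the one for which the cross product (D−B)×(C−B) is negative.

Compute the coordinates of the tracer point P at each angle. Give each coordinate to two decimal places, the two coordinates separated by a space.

A=(0,0), D=(7.00,0)
θ=122°: B = A + 3.00·(cos122°, sin122°) = (-1.5898, 2.5441)
θ=122°: |BD| = 8.9586
θ=122°: circle(B,4.00) ∩ circle(D,6.00): a=3.3631, h=2.1656
θ=122°:   candidates: C₊=(2.2498,3.6655) cross=19.401; C₋=(1.0198,-0.4874) cross=-19.401
θ=122°:   branch - wants cross < 0 → take C=(1.0198,-0.4874) (cross=-19.401)
θ=122°: ex = (C−B)/|BC| = (0.6524,-0.7579); ey = (0.7579,0.6524)
θ=122°: P = B + -1.88·ex + -2.65·ey = (-4.8246,2.2401)
θ=222°: B = A + 3.00·(cos222°, sin222°) = (-2.2294, -2.0074)
θ=222°: |BD| = 9.4452
θ=222°: circle(B,4.00) ∩ circle(D,6.00): a=3.6639, h=1.6050
θ=222°:   candidates: C₊=(1.0096,0.3396) cross=15.160; C₋=(1.6918,-2.7971) cross=-15.160
θ=222°:   branch - wants cross < 0 → take C=(1.6918,-2.7971) (cross=-15.160)
θ=222°: ex = (C−B)/|BC| = (0.9803,-0.1974); ey = (0.1974,0.9803)
θ=222°: P = B + -1.88·ex + -2.65·ey = (-4.5956,-4.2341)
θ=273°: B = A + 3.00·(cos273°, sin273°) = (0.1570, -2.9959)
θ=273°: |BD| = 7.4701
θ=273°: circle(B,4.00) ∩ circle(D,6.00): a=2.3964, h=3.2027
θ=273°:   candidates: C₊=(1.0677,0.8991) cross=23.925; C₋=(3.6367,-4.9687) cross=-23.925
θ=273°:   branch - wants cross < 0 → take C=(3.6367,-4.9687) (cross=-23.925)
θ=273°: ex = (C−B)/|BC| = (0.8699,-0.4932); ey = (0.4932,0.8699)
θ=273°: P = B + -1.88·ex + -2.65·ey = (-2.7854,-4.3739)

θ=122°: -4.82 2.24
θ=222°: -4.60 -4.23
θ=273°: -2.79 -4.37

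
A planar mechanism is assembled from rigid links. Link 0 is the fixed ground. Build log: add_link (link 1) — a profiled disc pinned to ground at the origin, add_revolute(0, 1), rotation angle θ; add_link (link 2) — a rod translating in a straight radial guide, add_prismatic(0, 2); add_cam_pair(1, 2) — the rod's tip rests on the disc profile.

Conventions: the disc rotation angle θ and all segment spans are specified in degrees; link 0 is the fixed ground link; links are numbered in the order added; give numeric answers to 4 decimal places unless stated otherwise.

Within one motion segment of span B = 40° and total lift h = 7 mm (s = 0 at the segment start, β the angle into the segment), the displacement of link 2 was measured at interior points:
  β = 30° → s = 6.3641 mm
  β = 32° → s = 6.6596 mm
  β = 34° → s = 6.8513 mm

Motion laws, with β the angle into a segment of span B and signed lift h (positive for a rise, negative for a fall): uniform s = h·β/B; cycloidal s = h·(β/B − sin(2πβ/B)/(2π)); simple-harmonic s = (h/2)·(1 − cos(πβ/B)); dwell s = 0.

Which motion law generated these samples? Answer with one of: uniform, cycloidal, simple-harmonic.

candidates at β/B = r: uniform s = h·r (linear in β); cycloidal s = h·(r − sin(2πr)/(2π)); simple-harmonic s = (h/2)(1 − cos(πr))
β=30°: printed 6.3641 | uniform 5.2500, cycloidal 6.3641, simple-harmonic 5.9749
β=32°: printed 6.6596 | uniform 5.6000, cycloidal 6.6596, simple-harmonic 6.3316
β=34°: printed 6.8513 | uniform 5.9500, cycloidal 6.8513, simple-harmonic 6.6185
only one law matches every sample → cycloidal

cycloidal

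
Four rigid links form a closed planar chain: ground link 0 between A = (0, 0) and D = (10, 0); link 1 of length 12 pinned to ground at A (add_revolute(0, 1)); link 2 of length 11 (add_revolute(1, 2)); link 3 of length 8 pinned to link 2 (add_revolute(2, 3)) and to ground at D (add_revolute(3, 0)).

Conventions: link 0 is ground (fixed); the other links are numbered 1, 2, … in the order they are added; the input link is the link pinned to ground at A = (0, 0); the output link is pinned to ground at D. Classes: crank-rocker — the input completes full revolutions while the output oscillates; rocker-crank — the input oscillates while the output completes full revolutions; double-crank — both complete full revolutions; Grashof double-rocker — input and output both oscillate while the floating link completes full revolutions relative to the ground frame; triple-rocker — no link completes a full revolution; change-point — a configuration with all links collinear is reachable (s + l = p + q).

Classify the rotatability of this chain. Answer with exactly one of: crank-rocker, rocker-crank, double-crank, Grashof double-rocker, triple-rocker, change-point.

lengths: ground=10, input=12, coupler=11, output=8
sorted: s=8 (shortest), l=12 (longest), p+q=21
s + l = 20 vs p + q = 21
s + l < p + q (Grashof) with shortest = output link → rocker-crank

rocker-crank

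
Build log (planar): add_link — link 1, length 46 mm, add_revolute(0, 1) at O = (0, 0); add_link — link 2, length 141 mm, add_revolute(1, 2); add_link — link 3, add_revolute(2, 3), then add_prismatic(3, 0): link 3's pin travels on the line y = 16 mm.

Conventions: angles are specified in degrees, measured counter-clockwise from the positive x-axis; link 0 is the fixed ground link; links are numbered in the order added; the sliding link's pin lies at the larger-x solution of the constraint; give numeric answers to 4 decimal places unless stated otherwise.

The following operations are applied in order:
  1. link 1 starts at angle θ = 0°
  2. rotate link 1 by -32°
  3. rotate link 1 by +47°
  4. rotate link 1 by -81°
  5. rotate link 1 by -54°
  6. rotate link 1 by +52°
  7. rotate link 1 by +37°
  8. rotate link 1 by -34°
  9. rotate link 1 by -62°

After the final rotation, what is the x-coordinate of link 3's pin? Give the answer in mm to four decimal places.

geometry: r = 46 mm, L = 141 mm, e = 16 mm; θ starts at 0°
rotate link 1 by -32°: θ ← 0° -32° = -32°
rotate link 1 by +47°: θ ← -32° +47° = 15°
rotate link 1 by -81°: θ ← 15° -81° = -66°
rotate link 1 by -54°: θ ← -66° -54° = -120°
rotate link 1 by +52°: θ ← -120° +52° = -68°
rotate link 1 by +37°: θ ← -68° +37° = -31°
rotate link 1 by -34°: θ ← -31° -34° = -65°
rotate link 1 by -62°: θ ← -65° -62° = -127°
crank pin P = (r cos θ, r sin θ) = (-27.683491, -36.737233)
h = r sin θ − e = -36.737233 − 16 = -52.737233
x = r cos θ + √(L² − h²) = -27.683491 + 130.766143 = 103.082652

103.0827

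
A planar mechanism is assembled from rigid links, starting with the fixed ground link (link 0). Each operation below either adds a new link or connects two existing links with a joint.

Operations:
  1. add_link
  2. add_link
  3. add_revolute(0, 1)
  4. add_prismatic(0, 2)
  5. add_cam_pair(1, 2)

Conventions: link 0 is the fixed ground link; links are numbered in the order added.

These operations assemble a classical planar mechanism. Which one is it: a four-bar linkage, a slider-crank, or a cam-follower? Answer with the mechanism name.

links: 3 (incl. ground); joints: 1 revolute, 1 prismatic, 1 higher (cam) pair, forming one closed loop
3 links, revolute + prismatic + higher pair in one loop → cam-follower

cam-follower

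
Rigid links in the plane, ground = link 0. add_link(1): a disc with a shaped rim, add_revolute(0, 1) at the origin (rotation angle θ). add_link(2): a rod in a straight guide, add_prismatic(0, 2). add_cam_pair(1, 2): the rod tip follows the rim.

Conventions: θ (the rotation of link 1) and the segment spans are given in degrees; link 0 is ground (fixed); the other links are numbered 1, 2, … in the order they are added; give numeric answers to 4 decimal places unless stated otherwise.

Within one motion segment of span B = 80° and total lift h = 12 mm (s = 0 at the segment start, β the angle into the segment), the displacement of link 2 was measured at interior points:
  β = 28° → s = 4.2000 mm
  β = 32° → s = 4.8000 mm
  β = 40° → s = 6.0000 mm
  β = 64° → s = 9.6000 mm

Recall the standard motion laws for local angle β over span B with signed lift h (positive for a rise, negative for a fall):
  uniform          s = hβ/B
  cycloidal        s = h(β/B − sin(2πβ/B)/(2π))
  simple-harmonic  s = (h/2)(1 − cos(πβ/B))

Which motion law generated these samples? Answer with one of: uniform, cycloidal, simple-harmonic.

candidates at β/B = r: uniform s = h·r (linear in β); cycloidal s = h·(r − sin(2πr)/(2π)); simple-harmonic s = (h/2)(1 − cos(πr))
β=28°: printed 4.2000 | uniform 4.2000, cycloidal 2.6549, simple-harmonic 3.2761
β=32°: printed 4.8000 | uniform 4.8000, cycloidal 3.6774, simple-harmonic 4.1459
β=40°: printed 6.0000 | uniform 6.0000, cycloidal 6.0000, simple-harmonic 6.0000
β=64°: printed 9.6000 | uniform 9.6000, cycloidal 11.4164, simple-harmonic 10.8541
only one law matches every sample → uniform

uniform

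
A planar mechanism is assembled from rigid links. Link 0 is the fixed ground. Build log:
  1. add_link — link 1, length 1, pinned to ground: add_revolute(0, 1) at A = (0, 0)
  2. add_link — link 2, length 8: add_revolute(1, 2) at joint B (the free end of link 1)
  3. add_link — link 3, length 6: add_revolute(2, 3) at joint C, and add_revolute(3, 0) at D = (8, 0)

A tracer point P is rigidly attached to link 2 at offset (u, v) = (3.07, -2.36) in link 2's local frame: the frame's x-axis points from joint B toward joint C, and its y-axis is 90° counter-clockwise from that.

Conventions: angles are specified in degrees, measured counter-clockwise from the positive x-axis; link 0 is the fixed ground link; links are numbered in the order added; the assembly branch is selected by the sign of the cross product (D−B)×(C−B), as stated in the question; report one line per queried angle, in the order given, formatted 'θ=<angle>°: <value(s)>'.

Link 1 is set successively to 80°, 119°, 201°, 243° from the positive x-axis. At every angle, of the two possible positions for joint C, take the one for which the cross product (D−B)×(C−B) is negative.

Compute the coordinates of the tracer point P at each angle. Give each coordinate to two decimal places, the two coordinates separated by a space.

A=(0,0), D=(8.00,0)
θ=80°: B = A + 1.00·(cos80°, sin80°) = (0.1736, 0.9848)
θ=80°: |BD| = 7.8881
θ=80°: circle(B,8.00) ∩ circle(D,6.00): a=5.7189, h=5.5942
θ=80°:   candidates: C₊=(6.5462,5.8212) cross=44.127; C₋=(5.1494,-5.2796) cross=-44.127
θ=80°:   branch - wants cross < 0 → take C=(5.1494,-5.2796) (cross=-44.127)
θ=80°: ex = (C−B)/|BC| = (0.6220,-0.7830); ey = (0.7830,0.6220)
θ=80°: P = B + 3.07·ex + -2.36·ey = (0.2351,-2.8870)
θ=119°: B = A + 1.00·(cos119°, sin119°) = (-0.4848, 0.8746)
θ=119°: |BD| = 8.5298
θ=119°: circle(B,8.00) ∩ circle(D,6.00): a=5.9062, h=5.3960
θ=119°:   candidates: C₊=(5.9435,5.6366) cross=46.027; C₋=(4.8370,-5.0985) cross=-46.027
θ=119°:   branch - wants cross < 0 → take C=(4.8370,-5.0985) (cross=-46.027)
θ=119°: ex = (C−B)/|BC| = (0.6652,-0.7466); ey = (0.7466,0.6652)
θ=119°: P = B + 3.07·ex + -2.36·ey = (-0.2047,-2.9875)
θ=201°: B = A + 1.00·(cos201°, sin201°) = (-0.9336, -0.3584)
θ=201°: |BD| = 8.9408
θ=201°: circle(B,8.00) ∩ circle(D,6.00): a=6.0362, h=5.2501
θ=201°:   candidates: C₊=(4.8874,5.1295) cross=46.940; C₋=(5.3083,-5.3623) cross=-46.940
θ=201°:   branch - wants cross < 0 → take C=(5.3083,-5.3623) (cross=-46.940)
θ=201°: ex = (C−B)/|BC| = (0.7802,-0.6255); ey = (0.6255,0.7802)
θ=201°: P = B + 3.07·ex + -2.36·ey = (-0.0144,-4.1200)
θ=243°: B = A + 1.00·(cos243°, sin243°) = (-0.4540, -0.8910)
θ=243°: |BD| = 8.5008
θ=243°: circle(B,8.00) ∩ circle(D,6.00): a=5.8973, h=5.4057
θ=243°:   candidates: C₊=(4.8442,5.1031) cross=45.953; C₋=(5.9774,-5.6488) cross=-45.953
θ=243°:   branch - wants cross < 0 → take C=(5.9774,-5.6488) (cross=-45.953)
θ=243°: ex = (C−B)/|BC| = (0.8039,-0.5947); ey = (0.5947,0.8039)
θ=243°: P = B + 3.07·ex + -2.36·ey = (0.6105,-4.6141)

θ=80°: 0.24 -2.89
θ=119°: -0.20 -2.99
θ=201°: -0.01 -4.12
θ=243°: 0.61 -4.61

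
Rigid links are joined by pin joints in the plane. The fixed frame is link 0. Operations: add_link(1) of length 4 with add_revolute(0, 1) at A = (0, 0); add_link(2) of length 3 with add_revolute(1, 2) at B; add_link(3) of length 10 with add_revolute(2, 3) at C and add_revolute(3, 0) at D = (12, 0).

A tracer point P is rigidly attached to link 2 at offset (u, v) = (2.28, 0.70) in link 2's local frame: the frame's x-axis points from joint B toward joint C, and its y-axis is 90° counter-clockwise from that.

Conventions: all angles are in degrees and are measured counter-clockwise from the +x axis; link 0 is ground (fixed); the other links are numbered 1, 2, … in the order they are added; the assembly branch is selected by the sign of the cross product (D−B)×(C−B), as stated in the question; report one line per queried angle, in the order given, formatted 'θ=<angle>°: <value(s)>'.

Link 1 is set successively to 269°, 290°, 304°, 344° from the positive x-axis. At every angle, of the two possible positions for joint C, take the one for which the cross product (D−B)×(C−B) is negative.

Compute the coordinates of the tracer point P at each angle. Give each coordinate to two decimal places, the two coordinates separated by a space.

A=(0,0), D=(12.00,0)
θ=269°: B = A + 4.00·(cos269°, sin269°) = (-0.0698, -3.9994)
θ=269°: |BD| = 12.7152
θ=269°: circle(B,3.00) ∩ circle(D,10.00): a=2.7792, h=1.1297
θ=269°:   candidates: C₊=(2.2130,-2.0529) cross=14.364; C₋=(2.9236,-4.1976) cross=-14.364
θ=269°:   branch - wants cross < 0 → take C=(2.9236,-4.1976) (cross=-14.364)
θ=269°: ex = (C−B)/|BC| = (0.9978,-0.0661); ey = (0.0661,0.9978)
θ=269°: P = B + 2.28·ex + 0.70·ey = (2.2515,-3.4515)
θ=290°: B = A + 4.00·(cos290°, sin290°) = (1.3681, -3.7588)
θ=290°: |BD| = 11.2768
θ=290°: circle(B,3.00) ∩ circle(D,10.00): a=1.6036, h=2.5355
θ=290°:   candidates: C₊=(2.0348,-0.8338) cross=28.592; C₋=(3.7251,-5.6147) cross=-28.592
θ=290°:   branch - wants cross < 0 → take C=(3.7251,-5.6147) (cross=-28.592)
θ=290°: ex = (C−B)/|BC| = (0.7857,-0.6187); ey = (0.6187,0.7857)
θ=290°: P = B + 2.28·ex + 0.70·ey = (3.5924,-4.6194)
θ=304°: B = A + 4.00·(cos304°, sin304°) = (2.2368, -3.3162)
θ=304°: |BD| = 10.3110
θ=304°: circle(B,3.00) ∩ circle(D,10.00): a=0.7428, h=2.9066
θ=304°:   candidates: C₊=(2.0053,-0.3251) cross=29.970; C₋=(3.8749,-5.8294) cross=-29.970
θ=304°:   branch - wants cross < 0 → take C=(3.8749,-5.8294) (cross=-29.970)
θ=304°: ex = (C−B)/|BC| = (0.5460,-0.8378); ey = (0.8378,0.5460)
θ=304°: P = B + 2.28·ex + 0.70·ey = (4.0682,-4.8440)
θ=344°: B = A + 4.00·(cos344°, sin344°) = (3.8450, -1.1025)
θ=344°: |BD| = 8.2291
θ=344°: circle(B,3.00) ∩ circle(D,10.00): a=-1.4146, h=2.6456
θ=344°:   candidates: C₊=(2.0888,1.3296) cross=21.771; C₋=(2.7977,-3.9138) cross=-21.771
θ=344°:   branch - wants cross < 0 → take C=(2.7977,-3.9138) (cross=-21.771)
θ=344°: ex = (C−B)/|BC| = (-0.3491,-0.9371); ey = (0.9371,-0.3491)
θ=344°: P = B + 2.28·ex + 0.70·ey = (3.7050,-3.4835)

θ=269°: 2.25 -3.45
θ=290°: 3.59 -4.62
θ=304°: 4.07 -4.84
θ=344°: 3.71 -3.48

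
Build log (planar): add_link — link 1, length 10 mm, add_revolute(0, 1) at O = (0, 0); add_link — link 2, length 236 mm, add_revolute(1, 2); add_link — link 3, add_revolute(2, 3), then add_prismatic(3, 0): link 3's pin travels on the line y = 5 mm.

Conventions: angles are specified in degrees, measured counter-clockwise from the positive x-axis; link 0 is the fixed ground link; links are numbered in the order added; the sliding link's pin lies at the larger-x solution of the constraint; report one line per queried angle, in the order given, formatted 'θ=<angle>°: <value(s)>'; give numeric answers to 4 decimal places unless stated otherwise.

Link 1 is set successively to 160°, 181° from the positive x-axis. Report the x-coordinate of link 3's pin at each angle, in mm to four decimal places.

geometry: r = 10 mm, L = 236 mm, e = 5 mm
θ=160°: crank pin P = (r cos θ, r sin θ) = (-9.396926, 3.420201)
θ=160°: h = r sin θ − e = 3.420201 − 5 = -1.579799
θ=160°: x = r cos θ + √(L² − h²) = -9.396926 + 235.994712 = 226.597786
θ=181°: crank pin P = (r cos θ, r sin θ) = (-9.998477, -0.174524)
θ=181°: h = r sin θ − e = -0.174524 − 5 = -5.174524
θ=181°: x = r cos θ + √(L² − h²) = -9.998477 + 235.943265 = 225.944788

θ=160°: 226.5978
θ=181°: 225.9448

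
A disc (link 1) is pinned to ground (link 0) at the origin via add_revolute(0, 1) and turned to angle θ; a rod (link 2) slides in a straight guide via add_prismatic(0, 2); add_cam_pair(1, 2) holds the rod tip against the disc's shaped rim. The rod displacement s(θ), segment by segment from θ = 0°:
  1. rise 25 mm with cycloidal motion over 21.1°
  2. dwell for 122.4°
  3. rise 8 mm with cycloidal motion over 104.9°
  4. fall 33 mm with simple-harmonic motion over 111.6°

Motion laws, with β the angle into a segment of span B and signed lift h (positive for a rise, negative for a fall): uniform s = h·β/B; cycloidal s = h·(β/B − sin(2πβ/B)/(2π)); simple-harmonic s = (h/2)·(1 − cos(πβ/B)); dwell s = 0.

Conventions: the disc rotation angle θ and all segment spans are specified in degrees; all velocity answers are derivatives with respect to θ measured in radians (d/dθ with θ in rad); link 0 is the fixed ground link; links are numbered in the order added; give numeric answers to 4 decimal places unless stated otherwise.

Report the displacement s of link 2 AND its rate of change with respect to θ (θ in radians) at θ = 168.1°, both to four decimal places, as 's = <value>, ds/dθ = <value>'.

segment 1 (0° to 21.1°, cycloidal, h = 25) is passed completely: s = 0.0000 + (25) = 25.0000
segment 2 (21.1° to 143.5°, dwell): s unchanged at 25.0000
θ = 168.1° falls in segment 3 (143.5° to 248.4°, cycloidal, h = 8): β = 168.1 − 143.5 = 24.6°, B = 104.9°; Δs = 8·(0.2345 − sin(2π·0.2345)/(2π)) = 0.6089; s = 25.0000 + 0.6089 = 25.6089
velocity in seg [143.5°–248.4°] (cycloidal), θ in radians: β = 24.6° = 0.4294 rad, B = 104.9° = 1.8309 rad; ds/dθ = (h/B)(1 − cos(2πβ/B)) = (8/1.8309)(1 − cos(2π·0.2345)) = 3.944926 mm/rad

s = 25.6089, ds/dθ = 3.9449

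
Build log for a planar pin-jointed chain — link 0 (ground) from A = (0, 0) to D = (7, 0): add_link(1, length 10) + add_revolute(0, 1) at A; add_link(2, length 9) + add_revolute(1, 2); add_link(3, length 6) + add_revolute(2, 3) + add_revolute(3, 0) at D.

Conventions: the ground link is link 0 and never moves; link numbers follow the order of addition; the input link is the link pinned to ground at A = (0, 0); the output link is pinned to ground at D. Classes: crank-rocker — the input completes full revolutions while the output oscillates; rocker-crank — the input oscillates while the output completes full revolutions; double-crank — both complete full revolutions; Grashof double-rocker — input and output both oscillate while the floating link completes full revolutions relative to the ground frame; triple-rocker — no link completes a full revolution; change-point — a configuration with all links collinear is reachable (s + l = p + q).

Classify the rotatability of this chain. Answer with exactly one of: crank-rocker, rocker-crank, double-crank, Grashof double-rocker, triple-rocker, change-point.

lengths: ground=7, input=10, coupler=9, output=6
sorted: s=6 (shortest), l=10 (longest), p+q=16
s + l = 16 vs p + q = 16
s + l = p + q → change-point (collinear configuration reachable)

change-point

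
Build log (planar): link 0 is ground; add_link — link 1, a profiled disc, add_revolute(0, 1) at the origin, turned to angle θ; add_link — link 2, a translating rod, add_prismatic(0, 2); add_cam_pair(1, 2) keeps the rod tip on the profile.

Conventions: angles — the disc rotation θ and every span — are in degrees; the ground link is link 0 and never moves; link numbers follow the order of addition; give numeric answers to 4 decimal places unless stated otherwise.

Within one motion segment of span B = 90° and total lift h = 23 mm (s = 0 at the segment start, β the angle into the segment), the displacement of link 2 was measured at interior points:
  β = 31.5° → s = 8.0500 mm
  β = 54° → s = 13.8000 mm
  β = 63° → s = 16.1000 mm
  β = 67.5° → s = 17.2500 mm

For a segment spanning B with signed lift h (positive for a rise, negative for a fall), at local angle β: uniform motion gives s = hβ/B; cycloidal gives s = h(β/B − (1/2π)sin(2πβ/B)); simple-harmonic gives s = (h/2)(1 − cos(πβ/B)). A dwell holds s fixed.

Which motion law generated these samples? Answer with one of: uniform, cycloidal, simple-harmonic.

candidates at β/B = r: uniform s = h·r (linear in β); cycloidal s = h·(r − sin(2πr)/(2π)); simple-harmonic s = (h/2)(1 − cos(πr))
β=31.5°: printed 8.0500 | uniform 8.0500, cycloidal 5.0885, simple-harmonic 6.2791
β=54°: printed 13.8000 | uniform 13.8000, cycloidal 15.9516, simple-harmonic 15.0537
β=63°: printed 16.1000 | uniform 16.1000, cycloidal 19.5814, simple-harmonic 18.2595
β=67.5°: printed 17.2500 | uniform 17.2500, cycloidal 20.9106, simple-harmonic 19.6317
only one law matches every sample → uniform

uniform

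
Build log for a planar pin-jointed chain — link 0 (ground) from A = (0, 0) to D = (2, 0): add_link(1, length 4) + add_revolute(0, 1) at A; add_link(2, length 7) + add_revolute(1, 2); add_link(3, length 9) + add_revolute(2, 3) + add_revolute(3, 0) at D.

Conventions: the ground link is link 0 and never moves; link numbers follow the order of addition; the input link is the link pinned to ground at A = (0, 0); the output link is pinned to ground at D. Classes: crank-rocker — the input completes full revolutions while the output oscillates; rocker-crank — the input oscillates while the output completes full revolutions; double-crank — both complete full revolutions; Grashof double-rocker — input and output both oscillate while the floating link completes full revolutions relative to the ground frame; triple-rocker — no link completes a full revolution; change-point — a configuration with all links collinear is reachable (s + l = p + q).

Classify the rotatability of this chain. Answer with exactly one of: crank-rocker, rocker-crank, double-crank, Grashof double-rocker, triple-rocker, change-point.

lengths: ground=2, input=4, coupler=7, output=9
sorted: s=2 (shortest), l=9 (longest), p+q=11
s + l = 11 vs p + q = 11
s + l = p + q → change-point (collinear configuration reachable)

change-point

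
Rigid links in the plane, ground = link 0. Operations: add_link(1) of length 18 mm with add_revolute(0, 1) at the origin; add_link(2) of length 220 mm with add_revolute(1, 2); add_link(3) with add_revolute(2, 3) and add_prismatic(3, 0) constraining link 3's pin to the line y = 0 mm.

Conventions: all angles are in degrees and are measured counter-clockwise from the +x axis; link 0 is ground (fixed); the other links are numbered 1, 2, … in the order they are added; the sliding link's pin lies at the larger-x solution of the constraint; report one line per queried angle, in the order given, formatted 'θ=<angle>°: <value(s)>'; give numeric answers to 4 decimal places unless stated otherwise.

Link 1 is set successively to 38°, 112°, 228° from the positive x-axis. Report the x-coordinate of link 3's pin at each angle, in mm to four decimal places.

geometry: r = 18 mm, L = 220 mm, e = 0 mm
θ=38°: crank pin P = (r cos θ, r sin θ) = (14.184194, 11.081907)
θ=38°: h = r sin θ − e = 11.081907 − 0 = 11.081907
θ=38°: x = r cos θ + √(L² − h²) = 14.184194 + 219.720712 = 233.904906
θ=112°: crank pin P = (r cos θ, r sin θ) = (-6.742919, 16.689309)
θ=112°: h = r sin θ − e = 16.689309 − 0 = 16.689309
θ=112°: x = r cos θ + √(L² − h²) = -6.742919 + 219.366057 = 212.623138
θ=228°: crank pin P = (r cos θ, r sin θ) = (-12.044351, -13.376607)
θ=228°: h = r sin θ − e = -13.376607 − 0 = -13.376607
θ=228°: x = r cos θ + √(L² − h²) = -12.044351 + 219.592956 = 207.548605

θ=38°: 233.9049
θ=112°: 212.6231
θ=228°: 207.5486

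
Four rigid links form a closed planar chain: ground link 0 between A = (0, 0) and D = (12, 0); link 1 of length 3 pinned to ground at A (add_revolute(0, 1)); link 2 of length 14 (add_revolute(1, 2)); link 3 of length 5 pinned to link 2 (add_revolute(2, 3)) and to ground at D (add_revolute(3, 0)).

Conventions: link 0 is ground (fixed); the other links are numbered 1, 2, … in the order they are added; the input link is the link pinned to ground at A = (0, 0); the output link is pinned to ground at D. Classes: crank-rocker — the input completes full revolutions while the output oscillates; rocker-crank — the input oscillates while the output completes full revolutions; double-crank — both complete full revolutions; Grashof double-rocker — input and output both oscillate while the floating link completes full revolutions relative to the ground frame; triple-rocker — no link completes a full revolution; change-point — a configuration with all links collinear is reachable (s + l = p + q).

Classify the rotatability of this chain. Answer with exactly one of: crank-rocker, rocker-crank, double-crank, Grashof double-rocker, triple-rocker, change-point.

lengths: ground=12, input=3, coupler=14, output=5
sorted: s=3 (shortest), l=14 (longest), p+q=17
s + l = 17 vs p + q = 17
s + l = p + q → change-point (collinear configuration reachable)

change-point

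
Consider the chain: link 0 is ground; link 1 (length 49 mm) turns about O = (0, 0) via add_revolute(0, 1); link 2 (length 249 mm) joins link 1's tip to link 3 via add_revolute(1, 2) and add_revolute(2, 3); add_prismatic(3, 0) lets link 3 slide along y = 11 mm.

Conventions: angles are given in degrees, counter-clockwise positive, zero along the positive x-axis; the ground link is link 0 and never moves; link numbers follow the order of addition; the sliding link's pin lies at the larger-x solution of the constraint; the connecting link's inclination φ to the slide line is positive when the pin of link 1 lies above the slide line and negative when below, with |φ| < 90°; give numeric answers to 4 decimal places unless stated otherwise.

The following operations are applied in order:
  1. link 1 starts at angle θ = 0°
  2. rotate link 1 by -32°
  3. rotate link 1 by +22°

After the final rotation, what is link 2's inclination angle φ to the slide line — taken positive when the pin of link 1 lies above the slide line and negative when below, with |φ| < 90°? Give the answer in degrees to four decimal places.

geometry: r = 49 mm, L = 249 mm, e = 11 mm; θ starts at 0°
rotate link 1 by -32°: θ ← 0° -32° = -32°
rotate link 1 by +22°: θ ← -32° +22° = -10°
h = r sin θ − e = -8.508761 − 11 = -19.508761
sin φ = h / L = -19.508761 / 249 = -0.07834844
φ = arcsin(-0.07834844) = -4.493640°

-4.4936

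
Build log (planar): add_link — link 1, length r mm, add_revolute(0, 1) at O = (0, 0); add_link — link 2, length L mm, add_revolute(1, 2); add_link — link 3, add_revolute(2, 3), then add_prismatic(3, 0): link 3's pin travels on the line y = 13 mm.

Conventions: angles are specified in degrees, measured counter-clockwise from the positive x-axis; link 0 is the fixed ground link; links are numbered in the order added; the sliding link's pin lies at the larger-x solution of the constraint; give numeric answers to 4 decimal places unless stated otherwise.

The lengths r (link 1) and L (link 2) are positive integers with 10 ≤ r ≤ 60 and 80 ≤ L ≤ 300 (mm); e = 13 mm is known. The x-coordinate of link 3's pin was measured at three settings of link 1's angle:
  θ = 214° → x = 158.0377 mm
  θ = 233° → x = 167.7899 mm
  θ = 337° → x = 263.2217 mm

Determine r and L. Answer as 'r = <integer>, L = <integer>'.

constraint per measurement: (x − r cos θ)² + (r sin θ − e)² = L²
subtracting the θ₁ and θ₂ equations cancels the r² and L² terms:
r = (x₁² − x₂²) / (2[(x₁cos θ₁ + e sin θ₁) − (x₂cos θ₂ + e sin θ₂)]) = 59.0007 → r = 59
L² = (x₁ − r cos θ₁)² + (r sin θ₁ − e)² = 44943.9811 → L = 212.0000 → L = 212
check at θ₃=337°: x = 263.2217 (printed 263.2217) ✓

r = 59, L = 212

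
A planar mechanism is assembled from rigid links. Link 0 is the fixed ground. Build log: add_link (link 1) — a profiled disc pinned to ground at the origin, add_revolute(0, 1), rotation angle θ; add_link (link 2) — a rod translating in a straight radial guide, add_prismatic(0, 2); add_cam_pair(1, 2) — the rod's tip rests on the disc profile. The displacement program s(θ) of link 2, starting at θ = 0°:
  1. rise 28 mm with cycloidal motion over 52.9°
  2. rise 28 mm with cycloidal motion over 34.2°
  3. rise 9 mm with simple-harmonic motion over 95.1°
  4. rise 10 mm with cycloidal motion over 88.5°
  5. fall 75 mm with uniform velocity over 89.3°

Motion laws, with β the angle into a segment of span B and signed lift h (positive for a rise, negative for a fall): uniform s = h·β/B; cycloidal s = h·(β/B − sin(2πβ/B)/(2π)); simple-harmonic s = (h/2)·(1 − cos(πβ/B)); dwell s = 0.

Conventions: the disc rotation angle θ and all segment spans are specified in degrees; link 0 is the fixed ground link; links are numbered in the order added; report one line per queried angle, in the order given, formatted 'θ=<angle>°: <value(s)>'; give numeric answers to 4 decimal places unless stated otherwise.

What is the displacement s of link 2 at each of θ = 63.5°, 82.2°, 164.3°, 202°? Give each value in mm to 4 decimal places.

seg 1 [0°–52.9°] cycloidal, h=28: full span → s += 28 → s = 28.0000
seg 2 [52.9°–87.1°] cycloidal, h=28: θ=63.5° here. β=10.6, B=34.2. 28·(0.3099 − sin(2π·0.3099)/(2π)) = 4.5344 → s = 32.5344
seg 2 [52.9°–87.1°] cycloidal, h=28: θ=82.2° here. β=29.3, B=34.2. 28·(0.8567 − sin(2π·0.8567)/(2π)) = 27.4797 → s = 55.4797
seg 2 [52.9°–87.1°] cycloidal, h=28: full span → s += 28 → s = 56.0000
seg 3 [87.1°–182.2°] simple-harmonic, h=9: θ=164.3° here. β=77.2, B=95.1. 9/2·(1 − cos(π·0.8118)) = 8.2359 → s = 64.2359
seg 3 [87.1°–182.2°] simple-harmonic, h=9: full span → s += 9 → s = 65.0000
seg 4 [182.2°–270.7°] cycloidal, h=10: θ=202° here. β=19.8, B=88.5. 10·(0.2237 − sin(2π·0.2237)/(2π)) = 0.6674 → s = 65.6674

θ=63.5°: 32.5344
θ=82.2°: 55.4797
θ=164.3°: 64.2359
θ=202°: 65.6674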